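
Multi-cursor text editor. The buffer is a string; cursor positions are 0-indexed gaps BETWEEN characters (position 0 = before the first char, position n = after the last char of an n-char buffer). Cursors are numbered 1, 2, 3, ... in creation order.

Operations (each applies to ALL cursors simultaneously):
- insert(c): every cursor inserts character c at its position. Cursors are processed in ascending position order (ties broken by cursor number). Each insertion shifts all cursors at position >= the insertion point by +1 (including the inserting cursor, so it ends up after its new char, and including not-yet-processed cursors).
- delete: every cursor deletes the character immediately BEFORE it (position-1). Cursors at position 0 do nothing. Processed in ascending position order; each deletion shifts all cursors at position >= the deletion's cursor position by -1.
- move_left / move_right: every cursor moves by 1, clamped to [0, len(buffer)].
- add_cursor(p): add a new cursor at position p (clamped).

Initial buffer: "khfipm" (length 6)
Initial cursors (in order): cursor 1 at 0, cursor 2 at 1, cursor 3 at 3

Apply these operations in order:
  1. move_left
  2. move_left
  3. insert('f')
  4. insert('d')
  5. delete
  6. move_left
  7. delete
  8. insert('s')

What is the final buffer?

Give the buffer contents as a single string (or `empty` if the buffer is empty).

After op 1 (move_left): buffer="khfipm" (len 6), cursors c1@0 c2@0 c3@2, authorship ......
After op 2 (move_left): buffer="khfipm" (len 6), cursors c1@0 c2@0 c3@1, authorship ......
After op 3 (insert('f')): buffer="ffkfhfipm" (len 9), cursors c1@2 c2@2 c3@4, authorship 12.3.....
After op 4 (insert('d')): buffer="ffddkfdhfipm" (len 12), cursors c1@4 c2@4 c3@7, authorship 1212.33.....
After op 5 (delete): buffer="ffkfhfipm" (len 9), cursors c1@2 c2@2 c3@4, authorship 12.3.....
After op 6 (move_left): buffer="ffkfhfipm" (len 9), cursors c1@1 c2@1 c3@3, authorship 12.3.....
After op 7 (delete): buffer="ffhfipm" (len 7), cursors c1@0 c2@0 c3@1, authorship 23.....
After op 8 (insert('s')): buffer="ssfsfhfipm" (len 10), cursors c1@2 c2@2 c3@4, authorship 12233.....

Answer: ssfsfhfipm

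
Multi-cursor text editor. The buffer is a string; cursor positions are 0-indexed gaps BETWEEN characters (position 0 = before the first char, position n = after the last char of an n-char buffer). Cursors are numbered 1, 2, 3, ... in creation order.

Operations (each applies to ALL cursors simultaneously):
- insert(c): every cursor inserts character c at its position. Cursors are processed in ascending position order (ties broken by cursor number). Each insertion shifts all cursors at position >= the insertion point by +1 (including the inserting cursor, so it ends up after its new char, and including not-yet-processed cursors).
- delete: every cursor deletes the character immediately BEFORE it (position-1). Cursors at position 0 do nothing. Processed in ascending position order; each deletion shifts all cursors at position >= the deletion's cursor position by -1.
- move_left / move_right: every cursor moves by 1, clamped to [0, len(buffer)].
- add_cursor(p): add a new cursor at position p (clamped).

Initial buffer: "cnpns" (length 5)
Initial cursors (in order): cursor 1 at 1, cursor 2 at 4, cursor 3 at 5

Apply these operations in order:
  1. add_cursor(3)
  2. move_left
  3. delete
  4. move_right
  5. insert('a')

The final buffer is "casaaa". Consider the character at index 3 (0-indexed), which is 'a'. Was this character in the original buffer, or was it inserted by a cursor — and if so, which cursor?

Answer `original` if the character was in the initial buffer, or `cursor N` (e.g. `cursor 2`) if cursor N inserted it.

Answer: cursor 2

Derivation:
After op 1 (add_cursor(3)): buffer="cnpns" (len 5), cursors c1@1 c4@3 c2@4 c3@5, authorship .....
After op 2 (move_left): buffer="cnpns" (len 5), cursors c1@0 c4@2 c2@3 c3@4, authorship .....
After op 3 (delete): buffer="cs" (len 2), cursors c1@0 c2@1 c3@1 c4@1, authorship ..
After op 4 (move_right): buffer="cs" (len 2), cursors c1@1 c2@2 c3@2 c4@2, authorship ..
After op 5 (insert('a')): buffer="casaaa" (len 6), cursors c1@2 c2@6 c3@6 c4@6, authorship .1.234
Authorship (.=original, N=cursor N): . 1 . 2 3 4
Index 3: author = 2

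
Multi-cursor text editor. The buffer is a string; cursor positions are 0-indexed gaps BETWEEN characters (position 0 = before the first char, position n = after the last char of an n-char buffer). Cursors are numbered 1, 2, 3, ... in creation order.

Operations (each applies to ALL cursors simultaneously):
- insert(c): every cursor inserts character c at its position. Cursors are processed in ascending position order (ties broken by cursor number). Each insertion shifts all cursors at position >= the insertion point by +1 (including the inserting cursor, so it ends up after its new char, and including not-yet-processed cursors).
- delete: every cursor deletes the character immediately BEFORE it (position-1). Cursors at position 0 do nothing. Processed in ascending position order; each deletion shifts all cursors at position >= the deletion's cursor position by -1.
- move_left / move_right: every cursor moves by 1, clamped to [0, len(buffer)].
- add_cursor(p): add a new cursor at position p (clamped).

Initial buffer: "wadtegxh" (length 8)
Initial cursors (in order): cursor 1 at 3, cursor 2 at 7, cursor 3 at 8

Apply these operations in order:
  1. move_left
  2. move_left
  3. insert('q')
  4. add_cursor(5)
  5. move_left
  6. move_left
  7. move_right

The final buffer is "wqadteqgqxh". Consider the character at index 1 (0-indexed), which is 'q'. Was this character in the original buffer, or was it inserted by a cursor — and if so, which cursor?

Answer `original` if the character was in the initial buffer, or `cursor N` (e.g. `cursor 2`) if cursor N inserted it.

After op 1 (move_left): buffer="wadtegxh" (len 8), cursors c1@2 c2@6 c3@7, authorship ........
After op 2 (move_left): buffer="wadtegxh" (len 8), cursors c1@1 c2@5 c3@6, authorship ........
After op 3 (insert('q')): buffer="wqadteqgqxh" (len 11), cursors c1@2 c2@7 c3@9, authorship .1....2.3..
After op 4 (add_cursor(5)): buffer="wqadteqgqxh" (len 11), cursors c1@2 c4@5 c2@7 c3@9, authorship .1....2.3..
After op 5 (move_left): buffer="wqadteqgqxh" (len 11), cursors c1@1 c4@4 c2@6 c3@8, authorship .1....2.3..
After op 6 (move_left): buffer="wqadteqgqxh" (len 11), cursors c1@0 c4@3 c2@5 c3@7, authorship .1....2.3..
After op 7 (move_right): buffer="wqadteqgqxh" (len 11), cursors c1@1 c4@4 c2@6 c3@8, authorship .1....2.3..
Authorship (.=original, N=cursor N): . 1 . . . . 2 . 3 . .
Index 1: author = 1

Answer: cursor 1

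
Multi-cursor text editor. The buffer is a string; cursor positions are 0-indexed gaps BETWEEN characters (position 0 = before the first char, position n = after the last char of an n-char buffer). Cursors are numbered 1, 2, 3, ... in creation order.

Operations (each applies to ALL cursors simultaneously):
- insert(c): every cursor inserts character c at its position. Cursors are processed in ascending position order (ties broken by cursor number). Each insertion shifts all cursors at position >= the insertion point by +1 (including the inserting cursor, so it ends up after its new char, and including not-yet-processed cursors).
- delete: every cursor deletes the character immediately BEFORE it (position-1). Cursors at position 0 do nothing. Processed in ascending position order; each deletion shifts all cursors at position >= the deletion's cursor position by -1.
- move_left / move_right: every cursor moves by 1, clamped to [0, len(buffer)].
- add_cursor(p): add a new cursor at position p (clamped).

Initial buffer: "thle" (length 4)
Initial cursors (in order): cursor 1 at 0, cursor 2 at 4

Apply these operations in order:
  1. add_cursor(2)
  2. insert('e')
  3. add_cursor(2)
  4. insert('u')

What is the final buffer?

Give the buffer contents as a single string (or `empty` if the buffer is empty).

Answer: eutuheuleeu

Derivation:
After op 1 (add_cursor(2)): buffer="thle" (len 4), cursors c1@0 c3@2 c2@4, authorship ....
After op 2 (insert('e')): buffer="ethelee" (len 7), cursors c1@1 c3@4 c2@7, authorship 1..3..2
After op 3 (add_cursor(2)): buffer="ethelee" (len 7), cursors c1@1 c4@2 c3@4 c2@7, authorship 1..3..2
After op 4 (insert('u')): buffer="eutuheuleeu" (len 11), cursors c1@2 c4@4 c3@7 c2@11, authorship 11.4.33..22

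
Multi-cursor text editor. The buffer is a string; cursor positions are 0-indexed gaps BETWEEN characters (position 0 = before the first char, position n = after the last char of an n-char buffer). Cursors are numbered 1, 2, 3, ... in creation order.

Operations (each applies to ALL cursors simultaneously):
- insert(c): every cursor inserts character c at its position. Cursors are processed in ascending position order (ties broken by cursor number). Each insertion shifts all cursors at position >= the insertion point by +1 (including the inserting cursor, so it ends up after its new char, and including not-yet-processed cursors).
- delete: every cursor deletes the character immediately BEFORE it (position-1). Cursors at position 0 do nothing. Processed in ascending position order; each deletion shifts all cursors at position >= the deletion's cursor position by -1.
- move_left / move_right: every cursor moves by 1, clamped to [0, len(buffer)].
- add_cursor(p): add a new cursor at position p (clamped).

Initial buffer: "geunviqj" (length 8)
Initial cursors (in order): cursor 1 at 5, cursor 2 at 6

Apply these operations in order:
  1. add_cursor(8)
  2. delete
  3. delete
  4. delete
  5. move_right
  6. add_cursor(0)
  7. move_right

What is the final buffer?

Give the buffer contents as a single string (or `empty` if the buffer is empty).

Answer: empty

Derivation:
After op 1 (add_cursor(8)): buffer="geunviqj" (len 8), cursors c1@5 c2@6 c3@8, authorship ........
After op 2 (delete): buffer="geunq" (len 5), cursors c1@4 c2@4 c3@5, authorship .....
After op 3 (delete): buffer="ge" (len 2), cursors c1@2 c2@2 c3@2, authorship ..
After op 4 (delete): buffer="" (len 0), cursors c1@0 c2@0 c3@0, authorship 
After op 5 (move_right): buffer="" (len 0), cursors c1@0 c2@0 c3@0, authorship 
After op 6 (add_cursor(0)): buffer="" (len 0), cursors c1@0 c2@0 c3@0 c4@0, authorship 
After op 7 (move_right): buffer="" (len 0), cursors c1@0 c2@0 c3@0 c4@0, authorship 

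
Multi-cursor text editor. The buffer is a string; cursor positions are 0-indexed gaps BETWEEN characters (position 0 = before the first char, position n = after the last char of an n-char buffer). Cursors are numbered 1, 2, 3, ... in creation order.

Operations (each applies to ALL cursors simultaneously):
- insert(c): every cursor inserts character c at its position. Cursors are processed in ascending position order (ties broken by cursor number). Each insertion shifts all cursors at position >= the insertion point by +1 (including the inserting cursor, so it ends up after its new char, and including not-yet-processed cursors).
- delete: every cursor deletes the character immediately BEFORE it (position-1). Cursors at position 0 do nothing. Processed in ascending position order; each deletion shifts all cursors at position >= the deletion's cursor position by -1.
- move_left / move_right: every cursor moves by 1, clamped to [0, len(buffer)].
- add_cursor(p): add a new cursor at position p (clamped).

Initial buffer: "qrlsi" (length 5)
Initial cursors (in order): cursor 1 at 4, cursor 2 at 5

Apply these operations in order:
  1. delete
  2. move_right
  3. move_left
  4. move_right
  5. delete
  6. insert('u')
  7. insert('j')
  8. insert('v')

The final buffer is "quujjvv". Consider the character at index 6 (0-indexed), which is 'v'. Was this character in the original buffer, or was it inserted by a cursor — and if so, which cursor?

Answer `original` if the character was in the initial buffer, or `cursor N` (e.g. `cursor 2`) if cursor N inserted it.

After op 1 (delete): buffer="qrl" (len 3), cursors c1@3 c2@3, authorship ...
After op 2 (move_right): buffer="qrl" (len 3), cursors c1@3 c2@3, authorship ...
After op 3 (move_left): buffer="qrl" (len 3), cursors c1@2 c2@2, authorship ...
After op 4 (move_right): buffer="qrl" (len 3), cursors c1@3 c2@3, authorship ...
After op 5 (delete): buffer="q" (len 1), cursors c1@1 c2@1, authorship .
After op 6 (insert('u')): buffer="quu" (len 3), cursors c1@3 c2@3, authorship .12
After op 7 (insert('j')): buffer="quujj" (len 5), cursors c1@5 c2@5, authorship .1212
After op 8 (insert('v')): buffer="quujjvv" (len 7), cursors c1@7 c2@7, authorship .121212
Authorship (.=original, N=cursor N): . 1 2 1 2 1 2
Index 6: author = 2

Answer: cursor 2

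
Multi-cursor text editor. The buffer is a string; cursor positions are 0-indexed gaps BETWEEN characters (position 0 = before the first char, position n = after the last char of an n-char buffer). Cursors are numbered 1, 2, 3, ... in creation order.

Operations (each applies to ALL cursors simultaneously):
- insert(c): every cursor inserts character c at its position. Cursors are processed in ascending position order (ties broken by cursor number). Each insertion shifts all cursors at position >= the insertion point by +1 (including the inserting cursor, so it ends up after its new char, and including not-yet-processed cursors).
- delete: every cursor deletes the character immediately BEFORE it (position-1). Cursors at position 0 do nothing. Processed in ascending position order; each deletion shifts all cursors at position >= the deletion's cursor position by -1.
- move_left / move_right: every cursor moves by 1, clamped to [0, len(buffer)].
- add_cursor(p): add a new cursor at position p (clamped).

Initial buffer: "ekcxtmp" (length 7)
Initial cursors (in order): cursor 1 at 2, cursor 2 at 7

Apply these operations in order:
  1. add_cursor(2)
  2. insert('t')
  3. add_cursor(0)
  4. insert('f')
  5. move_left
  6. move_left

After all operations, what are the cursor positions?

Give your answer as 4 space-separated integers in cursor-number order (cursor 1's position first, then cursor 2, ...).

Answer: 5 12 5 0

Derivation:
After op 1 (add_cursor(2)): buffer="ekcxtmp" (len 7), cursors c1@2 c3@2 c2@7, authorship .......
After op 2 (insert('t')): buffer="ekttcxtmpt" (len 10), cursors c1@4 c3@4 c2@10, authorship ..13.....2
After op 3 (add_cursor(0)): buffer="ekttcxtmpt" (len 10), cursors c4@0 c1@4 c3@4 c2@10, authorship ..13.....2
After op 4 (insert('f')): buffer="fekttffcxtmptf" (len 14), cursors c4@1 c1@7 c3@7 c2@14, authorship 4..1313.....22
After op 5 (move_left): buffer="fekttffcxtmptf" (len 14), cursors c4@0 c1@6 c3@6 c2@13, authorship 4..1313.....22
After op 6 (move_left): buffer="fekttffcxtmptf" (len 14), cursors c4@0 c1@5 c3@5 c2@12, authorship 4..1313.....22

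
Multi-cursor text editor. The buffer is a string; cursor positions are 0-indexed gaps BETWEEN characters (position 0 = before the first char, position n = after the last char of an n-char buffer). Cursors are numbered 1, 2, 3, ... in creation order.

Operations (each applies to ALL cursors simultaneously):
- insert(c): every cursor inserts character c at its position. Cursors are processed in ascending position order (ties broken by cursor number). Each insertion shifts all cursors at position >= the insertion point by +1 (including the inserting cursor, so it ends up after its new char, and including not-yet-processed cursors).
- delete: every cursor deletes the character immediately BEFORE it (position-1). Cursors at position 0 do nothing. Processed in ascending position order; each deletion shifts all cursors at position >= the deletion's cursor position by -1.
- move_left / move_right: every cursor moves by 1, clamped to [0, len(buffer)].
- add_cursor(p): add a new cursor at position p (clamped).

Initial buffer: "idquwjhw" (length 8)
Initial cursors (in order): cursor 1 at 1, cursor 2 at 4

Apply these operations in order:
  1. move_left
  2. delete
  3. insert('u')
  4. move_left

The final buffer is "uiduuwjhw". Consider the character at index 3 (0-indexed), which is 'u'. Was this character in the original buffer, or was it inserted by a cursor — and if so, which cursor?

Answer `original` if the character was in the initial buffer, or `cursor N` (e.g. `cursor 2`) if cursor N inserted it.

After op 1 (move_left): buffer="idquwjhw" (len 8), cursors c1@0 c2@3, authorship ........
After op 2 (delete): buffer="iduwjhw" (len 7), cursors c1@0 c2@2, authorship .......
After op 3 (insert('u')): buffer="uiduuwjhw" (len 9), cursors c1@1 c2@4, authorship 1..2.....
After op 4 (move_left): buffer="uiduuwjhw" (len 9), cursors c1@0 c2@3, authorship 1..2.....
Authorship (.=original, N=cursor N): 1 . . 2 . . . . .
Index 3: author = 2

Answer: cursor 2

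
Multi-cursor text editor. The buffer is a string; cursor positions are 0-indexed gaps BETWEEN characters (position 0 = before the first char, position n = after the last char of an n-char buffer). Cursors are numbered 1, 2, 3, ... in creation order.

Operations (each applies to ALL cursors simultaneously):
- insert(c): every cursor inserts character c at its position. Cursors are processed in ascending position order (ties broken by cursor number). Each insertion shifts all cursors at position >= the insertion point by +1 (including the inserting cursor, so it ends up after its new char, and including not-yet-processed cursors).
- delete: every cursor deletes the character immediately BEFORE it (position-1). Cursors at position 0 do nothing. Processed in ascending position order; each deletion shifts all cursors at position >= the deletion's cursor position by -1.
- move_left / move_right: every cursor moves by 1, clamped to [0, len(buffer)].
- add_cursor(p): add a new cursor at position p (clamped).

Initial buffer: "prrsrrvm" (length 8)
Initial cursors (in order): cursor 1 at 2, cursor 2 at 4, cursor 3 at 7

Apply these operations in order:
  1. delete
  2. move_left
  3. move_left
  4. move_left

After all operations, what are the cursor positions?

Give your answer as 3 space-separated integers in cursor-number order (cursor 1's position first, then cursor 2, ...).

After op 1 (delete): buffer="prrrm" (len 5), cursors c1@1 c2@2 c3@4, authorship .....
After op 2 (move_left): buffer="prrrm" (len 5), cursors c1@0 c2@1 c3@3, authorship .....
After op 3 (move_left): buffer="prrrm" (len 5), cursors c1@0 c2@0 c3@2, authorship .....
After op 4 (move_left): buffer="prrrm" (len 5), cursors c1@0 c2@0 c3@1, authorship .....

Answer: 0 0 1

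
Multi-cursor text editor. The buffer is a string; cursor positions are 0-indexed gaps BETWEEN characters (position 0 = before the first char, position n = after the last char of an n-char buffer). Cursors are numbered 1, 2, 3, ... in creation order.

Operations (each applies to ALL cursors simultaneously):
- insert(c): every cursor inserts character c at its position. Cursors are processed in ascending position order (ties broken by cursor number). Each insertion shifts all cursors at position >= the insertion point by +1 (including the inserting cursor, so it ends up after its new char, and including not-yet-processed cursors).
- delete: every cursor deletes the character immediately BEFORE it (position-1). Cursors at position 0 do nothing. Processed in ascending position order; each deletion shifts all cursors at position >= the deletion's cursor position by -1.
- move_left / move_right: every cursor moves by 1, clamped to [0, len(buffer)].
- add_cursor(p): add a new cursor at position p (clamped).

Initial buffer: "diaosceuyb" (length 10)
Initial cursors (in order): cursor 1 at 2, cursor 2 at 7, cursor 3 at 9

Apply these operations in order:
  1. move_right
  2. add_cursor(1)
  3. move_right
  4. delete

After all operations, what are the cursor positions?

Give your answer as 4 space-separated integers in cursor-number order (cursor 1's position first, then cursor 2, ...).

Answer: 2 6 6 1

Derivation:
After op 1 (move_right): buffer="diaosceuyb" (len 10), cursors c1@3 c2@8 c3@10, authorship ..........
After op 2 (add_cursor(1)): buffer="diaosceuyb" (len 10), cursors c4@1 c1@3 c2@8 c3@10, authorship ..........
After op 3 (move_right): buffer="diaosceuyb" (len 10), cursors c4@2 c1@4 c2@9 c3@10, authorship ..........
After op 4 (delete): buffer="dasceu" (len 6), cursors c4@1 c1@2 c2@6 c3@6, authorship ......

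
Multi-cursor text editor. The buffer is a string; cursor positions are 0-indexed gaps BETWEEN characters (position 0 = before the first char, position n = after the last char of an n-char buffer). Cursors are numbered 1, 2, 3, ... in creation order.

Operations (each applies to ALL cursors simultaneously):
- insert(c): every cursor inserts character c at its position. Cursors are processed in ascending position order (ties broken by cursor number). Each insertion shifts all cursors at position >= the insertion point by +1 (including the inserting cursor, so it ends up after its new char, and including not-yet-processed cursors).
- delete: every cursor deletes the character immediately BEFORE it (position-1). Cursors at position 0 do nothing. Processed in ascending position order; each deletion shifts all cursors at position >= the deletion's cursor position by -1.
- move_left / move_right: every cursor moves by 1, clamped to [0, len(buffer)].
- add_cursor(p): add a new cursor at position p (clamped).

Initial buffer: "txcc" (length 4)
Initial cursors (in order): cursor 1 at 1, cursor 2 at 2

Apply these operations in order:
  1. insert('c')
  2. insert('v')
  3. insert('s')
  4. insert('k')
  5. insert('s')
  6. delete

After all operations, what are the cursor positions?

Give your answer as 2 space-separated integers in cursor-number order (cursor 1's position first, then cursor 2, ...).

After op 1 (insert('c')): buffer="tcxccc" (len 6), cursors c1@2 c2@4, authorship .1.2..
After op 2 (insert('v')): buffer="tcvxcvcc" (len 8), cursors c1@3 c2@6, authorship .11.22..
After op 3 (insert('s')): buffer="tcvsxcvscc" (len 10), cursors c1@4 c2@8, authorship .111.222..
After op 4 (insert('k')): buffer="tcvskxcvskcc" (len 12), cursors c1@5 c2@10, authorship .1111.2222..
After op 5 (insert('s')): buffer="tcvsksxcvskscc" (len 14), cursors c1@6 c2@12, authorship .11111.22222..
After op 6 (delete): buffer="tcvskxcvskcc" (len 12), cursors c1@5 c2@10, authorship .1111.2222..

Answer: 5 10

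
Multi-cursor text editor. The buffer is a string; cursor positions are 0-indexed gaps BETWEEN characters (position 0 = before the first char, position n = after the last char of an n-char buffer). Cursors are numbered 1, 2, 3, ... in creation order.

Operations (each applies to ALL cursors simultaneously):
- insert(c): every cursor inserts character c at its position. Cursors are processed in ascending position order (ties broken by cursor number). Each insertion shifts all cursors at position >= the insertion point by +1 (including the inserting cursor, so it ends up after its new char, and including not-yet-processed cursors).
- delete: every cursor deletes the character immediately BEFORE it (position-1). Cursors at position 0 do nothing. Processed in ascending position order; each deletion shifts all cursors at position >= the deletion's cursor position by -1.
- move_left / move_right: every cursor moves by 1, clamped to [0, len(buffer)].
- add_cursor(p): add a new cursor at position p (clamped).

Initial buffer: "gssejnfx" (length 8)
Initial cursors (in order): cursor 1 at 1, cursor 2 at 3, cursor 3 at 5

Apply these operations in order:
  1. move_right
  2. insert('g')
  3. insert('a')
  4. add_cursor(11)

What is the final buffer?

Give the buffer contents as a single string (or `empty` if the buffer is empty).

Answer: gsgasegajngafx

Derivation:
After op 1 (move_right): buffer="gssejnfx" (len 8), cursors c1@2 c2@4 c3@6, authorship ........
After op 2 (insert('g')): buffer="gsgsegjngfx" (len 11), cursors c1@3 c2@6 c3@9, authorship ..1..2..3..
After op 3 (insert('a')): buffer="gsgasegajngafx" (len 14), cursors c1@4 c2@8 c3@12, authorship ..11..22..33..
After op 4 (add_cursor(11)): buffer="gsgasegajngafx" (len 14), cursors c1@4 c2@8 c4@11 c3@12, authorship ..11..22..33..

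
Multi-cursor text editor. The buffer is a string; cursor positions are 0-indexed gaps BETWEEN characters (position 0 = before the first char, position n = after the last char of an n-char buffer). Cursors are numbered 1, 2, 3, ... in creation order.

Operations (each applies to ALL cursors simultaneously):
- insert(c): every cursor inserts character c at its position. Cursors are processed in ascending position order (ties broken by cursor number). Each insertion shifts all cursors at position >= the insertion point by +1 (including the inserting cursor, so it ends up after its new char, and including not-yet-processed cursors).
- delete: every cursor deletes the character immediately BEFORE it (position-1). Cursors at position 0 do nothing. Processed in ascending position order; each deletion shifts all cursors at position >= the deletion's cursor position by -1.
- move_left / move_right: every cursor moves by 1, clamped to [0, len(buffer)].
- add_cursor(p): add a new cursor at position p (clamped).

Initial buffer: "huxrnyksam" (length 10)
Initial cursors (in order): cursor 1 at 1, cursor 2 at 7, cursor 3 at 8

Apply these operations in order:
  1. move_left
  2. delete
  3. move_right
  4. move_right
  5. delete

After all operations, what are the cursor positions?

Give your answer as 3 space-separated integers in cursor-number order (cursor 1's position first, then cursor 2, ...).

Answer: 1 4 4

Derivation:
After op 1 (move_left): buffer="huxrnyksam" (len 10), cursors c1@0 c2@6 c3@7, authorship ..........
After op 2 (delete): buffer="huxrnsam" (len 8), cursors c1@0 c2@5 c3@5, authorship ........
After op 3 (move_right): buffer="huxrnsam" (len 8), cursors c1@1 c2@6 c3@6, authorship ........
After op 4 (move_right): buffer="huxrnsam" (len 8), cursors c1@2 c2@7 c3@7, authorship ........
After op 5 (delete): buffer="hxrnm" (len 5), cursors c1@1 c2@4 c3@4, authorship .....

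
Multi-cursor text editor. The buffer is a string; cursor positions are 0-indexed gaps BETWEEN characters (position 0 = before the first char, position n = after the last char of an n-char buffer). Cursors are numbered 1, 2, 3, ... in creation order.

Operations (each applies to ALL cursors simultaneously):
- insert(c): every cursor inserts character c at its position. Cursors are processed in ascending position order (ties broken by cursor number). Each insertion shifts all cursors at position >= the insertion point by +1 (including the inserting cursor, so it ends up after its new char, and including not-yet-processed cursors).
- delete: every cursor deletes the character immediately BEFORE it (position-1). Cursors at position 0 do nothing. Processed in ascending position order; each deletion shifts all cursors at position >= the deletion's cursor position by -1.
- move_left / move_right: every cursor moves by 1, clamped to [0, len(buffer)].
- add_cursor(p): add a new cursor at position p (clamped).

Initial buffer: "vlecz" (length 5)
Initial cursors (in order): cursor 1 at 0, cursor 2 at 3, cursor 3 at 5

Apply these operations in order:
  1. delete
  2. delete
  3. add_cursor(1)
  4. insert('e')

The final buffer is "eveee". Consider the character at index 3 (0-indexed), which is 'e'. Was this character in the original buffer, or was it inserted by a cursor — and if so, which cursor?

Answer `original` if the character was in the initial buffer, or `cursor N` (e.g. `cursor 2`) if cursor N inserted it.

After op 1 (delete): buffer="vlc" (len 3), cursors c1@0 c2@2 c3@3, authorship ...
After op 2 (delete): buffer="v" (len 1), cursors c1@0 c2@1 c3@1, authorship .
After op 3 (add_cursor(1)): buffer="v" (len 1), cursors c1@0 c2@1 c3@1 c4@1, authorship .
After op 4 (insert('e')): buffer="eveee" (len 5), cursors c1@1 c2@5 c3@5 c4@5, authorship 1.234
Authorship (.=original, N=cursor N): 1 . 2 3 4
Index 3: author = 3

Answer: cursor 3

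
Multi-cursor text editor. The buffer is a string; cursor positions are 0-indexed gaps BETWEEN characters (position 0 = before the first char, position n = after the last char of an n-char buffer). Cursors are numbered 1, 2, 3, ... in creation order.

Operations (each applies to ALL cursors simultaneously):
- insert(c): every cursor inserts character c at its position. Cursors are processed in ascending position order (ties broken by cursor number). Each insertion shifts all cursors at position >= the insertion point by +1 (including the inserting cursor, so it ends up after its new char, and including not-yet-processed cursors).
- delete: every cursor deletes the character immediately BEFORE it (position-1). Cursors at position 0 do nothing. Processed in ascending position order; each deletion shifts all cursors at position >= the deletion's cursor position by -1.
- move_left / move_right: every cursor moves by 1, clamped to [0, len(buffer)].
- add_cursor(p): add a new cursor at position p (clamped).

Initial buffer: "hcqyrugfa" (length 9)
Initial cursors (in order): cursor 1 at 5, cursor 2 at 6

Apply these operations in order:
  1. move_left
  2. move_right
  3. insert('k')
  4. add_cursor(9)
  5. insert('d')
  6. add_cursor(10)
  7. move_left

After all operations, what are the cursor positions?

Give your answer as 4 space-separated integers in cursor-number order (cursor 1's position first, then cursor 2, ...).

After op 1 (move_left): buffer="hcqyrugfa" (len 9), cursors c1@4 c2@5, authorship .........
After op 2 (move_right): buffer="hcqyrugfa" (len 9), cursors c1@5 c2@6, authorship .........
After op 3 (insert('k')): buffer="hcqyrkukgfa" (len 11), cursors c1@6 c2@8, authorship .....1.2...
After op 4 (add_cursor(9)): buffer="hcqyrkukgfa" (len 11), cursors c1@6 c2@8 c3@9, authorship .....1.2...
After op 5 (insert('d')): buffer="hcqyrkdukdgdfa" (len 14), cursors c1@7 c2@10 c3@12, authorship .....11.22.3..
After op 6 (add_cursor(10)): buffer="hcqyrkdukdgdfa" (len 14), cursors c1@7 c2@10 c4@10 c3@12, authorship .....11.22.3..
After op 7 (move_left): buffer="hcqyrkdukdgdfa" (len 14), cursors c1@6 c2@9 c4@9 c3@11, authorship .....11.22.3..

Answer: 6 9 11 9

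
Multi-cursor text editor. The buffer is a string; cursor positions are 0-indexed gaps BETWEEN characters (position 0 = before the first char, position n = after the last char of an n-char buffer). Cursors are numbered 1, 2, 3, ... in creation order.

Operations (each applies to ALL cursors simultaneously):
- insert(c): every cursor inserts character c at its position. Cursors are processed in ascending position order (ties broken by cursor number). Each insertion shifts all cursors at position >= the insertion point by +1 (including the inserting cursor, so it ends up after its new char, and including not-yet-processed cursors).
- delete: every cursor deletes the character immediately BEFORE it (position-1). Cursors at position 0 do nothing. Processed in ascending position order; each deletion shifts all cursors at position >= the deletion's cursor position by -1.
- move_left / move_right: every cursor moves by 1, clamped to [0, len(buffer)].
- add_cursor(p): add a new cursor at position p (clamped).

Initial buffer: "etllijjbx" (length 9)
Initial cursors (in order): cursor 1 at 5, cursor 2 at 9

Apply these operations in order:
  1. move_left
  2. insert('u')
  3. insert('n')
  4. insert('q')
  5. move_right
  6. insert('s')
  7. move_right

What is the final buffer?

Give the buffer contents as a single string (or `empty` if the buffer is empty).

After op 1 (move_left): buffer="etllijjbx" (len 9), cursors c1@4 c2@8, authorship .........
After op 2 (insert('u')): buffer="etlluijjbux" (len 11), cursors c1@5 c2@10, authorship ....1....2.
After op 3 (insert('n')): buffer="etllunijjbunx" (len 13), cursors c1@6 c2@12, authorship ....11....22.
After op 4 (insert('q')): buffer="etllunqijjbunqx" (len 15), cursors c1@7 c2@14, authorship ....111....222.
After op 5 (move_right): buffer="etllunqijjbunqx" (len 15), cursors c1@8 c2@15, authorship ....111....222.
After op 6 (insert('s')): buffer="etllunqisjjbunqxs" (len 17), cursors c1@9 c2@17, authorship ....111.1...222.2
After op 7 (move_right): buffer="etllunqisjjbunqxs" (len 17), cursors c1@10 c2@17, authorship ....111.1...222.2

Answer: etllunqisjjbunqxs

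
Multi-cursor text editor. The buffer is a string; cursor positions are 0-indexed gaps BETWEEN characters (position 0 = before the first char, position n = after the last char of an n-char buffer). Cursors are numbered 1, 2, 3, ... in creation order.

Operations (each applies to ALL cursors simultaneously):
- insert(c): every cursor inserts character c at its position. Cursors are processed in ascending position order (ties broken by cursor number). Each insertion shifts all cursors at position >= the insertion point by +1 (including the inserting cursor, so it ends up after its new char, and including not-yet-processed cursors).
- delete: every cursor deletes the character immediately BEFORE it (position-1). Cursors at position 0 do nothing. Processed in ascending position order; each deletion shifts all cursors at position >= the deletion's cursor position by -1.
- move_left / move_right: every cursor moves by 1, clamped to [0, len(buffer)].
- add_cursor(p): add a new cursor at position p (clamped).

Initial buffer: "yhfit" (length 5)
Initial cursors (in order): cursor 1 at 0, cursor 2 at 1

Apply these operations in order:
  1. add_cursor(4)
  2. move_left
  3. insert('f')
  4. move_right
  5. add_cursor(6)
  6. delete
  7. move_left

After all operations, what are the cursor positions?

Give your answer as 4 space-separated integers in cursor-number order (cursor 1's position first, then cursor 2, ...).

Answer: 0 0 2 2

Derivation:
After op 1 (add_cursor(4)): buffer="yhfit" (len 5), cursors c1@0 c2@1 c3@4, authorship .....
After op 2 (move_left): buffer="yhfit" (len 5), cursors c1@0 c2@0 c3@3, authorship .....
After op 3 (insert('f')): buffer="ffyhffit" (len 8), cursors c1@2 c2@2 c3@6, authorship 12...3..
After op 4 (move_right): buffer="ffyhffit" (len 8), cursors c1@3 c2@3 c3@7, authorship 12...3..
After op 5 (add_cursor(6)): buffer="ffyhffit" (len 8), cursors c1@3 c2@3 c4@6 c3@7, authorship 12...3..
After op 6 (delete): buffer="fhft" (len 4), cursors c1@1 c2@1 c3@3 c4@3, authorship 1...
After op 7 (move_left): buffer="fhft" (len 4), cursors c1@0 c2@0 c3@2 c4@2, authorship 1...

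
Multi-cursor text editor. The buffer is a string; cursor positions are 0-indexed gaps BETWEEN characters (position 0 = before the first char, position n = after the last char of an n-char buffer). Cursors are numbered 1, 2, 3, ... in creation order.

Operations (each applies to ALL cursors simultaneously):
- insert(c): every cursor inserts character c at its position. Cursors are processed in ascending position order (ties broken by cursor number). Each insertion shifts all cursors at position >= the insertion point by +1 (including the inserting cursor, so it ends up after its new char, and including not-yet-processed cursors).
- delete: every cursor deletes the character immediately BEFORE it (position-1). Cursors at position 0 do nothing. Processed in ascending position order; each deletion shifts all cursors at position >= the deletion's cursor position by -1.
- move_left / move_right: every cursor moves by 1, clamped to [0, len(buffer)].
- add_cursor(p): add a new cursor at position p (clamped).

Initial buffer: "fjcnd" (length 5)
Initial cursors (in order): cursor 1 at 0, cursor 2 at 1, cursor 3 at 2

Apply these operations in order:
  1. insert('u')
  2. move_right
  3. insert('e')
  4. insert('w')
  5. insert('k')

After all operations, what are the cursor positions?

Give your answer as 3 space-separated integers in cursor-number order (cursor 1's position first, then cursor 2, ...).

After op 1 (insert('u')): buffer="ufujucnd" (len 8), cursors c1@1 c2@3 c3@5, authorship 1.2.3...
After op 2 (move_right): buffer="ufujucnd" (len 8), cursors c1@2 c2@4 c3@6, authorship 1.2.3...
After op 3 (insert('e')): buffer="ufeujeucend" (len 11), cursors c1@3 c2@6 c3@9, authorship 1.12.23.3..
After op 4 (insert('w')): buffer="ufewujewucewnd" (len 14), cursors c1@4 c2@8 c3@12, authorship 1.112.223.33..
After op 5 (insert('k')): buffer="ufewkujewkucewknd" (len 17), cursors c1@5 c2@10 c3@15, authorship 1.1112.2223.333..

Answer: 5 10 15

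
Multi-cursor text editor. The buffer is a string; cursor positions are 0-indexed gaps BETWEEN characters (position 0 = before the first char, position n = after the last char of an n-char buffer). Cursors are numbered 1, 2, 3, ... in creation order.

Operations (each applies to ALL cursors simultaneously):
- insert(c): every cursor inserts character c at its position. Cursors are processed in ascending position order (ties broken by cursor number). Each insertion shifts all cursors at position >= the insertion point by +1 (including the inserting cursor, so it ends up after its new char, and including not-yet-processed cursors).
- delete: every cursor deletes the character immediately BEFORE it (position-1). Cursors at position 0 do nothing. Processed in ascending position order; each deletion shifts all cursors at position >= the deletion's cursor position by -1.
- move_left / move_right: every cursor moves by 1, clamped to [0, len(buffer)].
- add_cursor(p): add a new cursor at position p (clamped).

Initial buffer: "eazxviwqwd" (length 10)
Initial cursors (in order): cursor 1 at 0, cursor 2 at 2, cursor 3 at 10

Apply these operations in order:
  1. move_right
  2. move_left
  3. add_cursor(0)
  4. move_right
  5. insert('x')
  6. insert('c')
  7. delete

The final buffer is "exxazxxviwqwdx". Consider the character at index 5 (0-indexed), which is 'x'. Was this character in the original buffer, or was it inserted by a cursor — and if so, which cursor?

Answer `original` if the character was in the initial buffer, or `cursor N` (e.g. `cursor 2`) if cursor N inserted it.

After op 1 (move_right): buffer="eazxviwqwd" (len 10), cursors c1@1 c2@3 c3@10, authorship ..........
After op 2 (move_left): buffer="eazxviwqwd" (len 10), cursors c1@0 c2@2 c3@9, authorship ..........
After op 3 (add_cursor(0)): buffer="eazxviwqwd" (len 10), cursors c1@0 c4@0 c2@2 c3@9, authorship ..........
After op 4 (move_right): buffer="eazxviwqwd" (len 10), cursors c1@1 c4@1 c2@3 c3@10, authorship ..........
After op 5 (insert('x')): buffer="exxazxxviwqwdx" (len 14), cursors c1@3 c4@3 c2@6 c3@14, authorship .14..2.......3
After op 6 (insert('c')): buffer="exxccazxcxviwqwdxc" (len 18), cursors c1@5 c4@5 c2@9 c3@18, authorship .1414..22.......33
After op 7 (delete): buffer="exxazxxviwqwdx" (len 14), cursors c1@3 c4@3 c2@6 c3@14, authorship .14..2.......3
Authorship (.=original, N=cursor N): . 1 4 . . 2 . . . . . . . 3
Index 5: author = 2

Answer: cursor 2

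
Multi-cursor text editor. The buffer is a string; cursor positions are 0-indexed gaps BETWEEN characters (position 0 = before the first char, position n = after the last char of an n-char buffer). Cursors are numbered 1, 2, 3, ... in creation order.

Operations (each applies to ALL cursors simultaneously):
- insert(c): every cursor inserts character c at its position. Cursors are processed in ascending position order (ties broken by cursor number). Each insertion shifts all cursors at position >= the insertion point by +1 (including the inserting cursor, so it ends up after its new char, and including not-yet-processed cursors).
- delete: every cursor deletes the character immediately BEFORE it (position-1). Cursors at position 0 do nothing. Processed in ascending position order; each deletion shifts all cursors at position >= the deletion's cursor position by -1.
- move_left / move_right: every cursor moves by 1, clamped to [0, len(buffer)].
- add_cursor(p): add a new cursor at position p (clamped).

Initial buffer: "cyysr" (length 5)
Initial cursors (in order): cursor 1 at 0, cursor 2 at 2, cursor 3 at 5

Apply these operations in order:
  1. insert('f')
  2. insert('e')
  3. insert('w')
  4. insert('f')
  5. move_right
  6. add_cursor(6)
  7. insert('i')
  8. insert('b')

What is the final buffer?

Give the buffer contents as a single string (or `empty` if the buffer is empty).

After op 1 (insert('f')): buffer="fcyfysrf" (len 8), cursors c1@1 c2@4 c3@8, authorship 1..2...3
After op 2 (insert('e')): buffer="fecyfeysrfe" (len 11), cursors c1@2 c2@6 c3@11, authorship 11..22...33
After op 3 (insert('w')): buffer="fewcyfewysrfew" (len 14), cursors c1@3 c2@8 c3@14, authorship 111..222...333
After op 4 (insert('f')): buffer="fewfcyfewfysrfewf" (len 17), cursors c1@4 c2@10 c3@17, authorship 1111..2222...3333
After op 5 (move_right): buffer="fewfcyfewfysrfewf" (len 17), cursors c1@5 c2@11 c3@17, authorship 1111..2222...3333
After op 6 (add_cursor(6)): buffer="fewfcyfewfysrfewf" (len 17), cursors c1@5 c4@6 c2@11 c3@17, authorship 1111..2222...3333
After op 7 (insert('i')): buffer="fewfciyifewfyisrfewfi" (len 21), cursors c1@6 c4@8 c2@14 c3@21, authorship 1111.1.42222.2..33333
After op 8 (insert('b')): buffer="fewfcibyibfewfyibsrfewfib" (len 25), cursors c1@7 c4@10 c2@17 c3@25, authorship 1111.11.442222.22..333333

Answer: fewfcibyibfewfyibsrfewfib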